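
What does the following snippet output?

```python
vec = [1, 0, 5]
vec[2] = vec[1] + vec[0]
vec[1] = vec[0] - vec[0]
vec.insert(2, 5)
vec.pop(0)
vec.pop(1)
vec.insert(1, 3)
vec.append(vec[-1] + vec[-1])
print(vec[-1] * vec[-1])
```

vec[2] = vec[1]+vec[0] = 0+1 = 1 → [1, 0, 1]
vec[1] = vec[0]-vec[0] = 1-1 = 0 → [1, 0, 1]
insert 5 at 2 → [1, 0, 5, 1]
pop(0) removes 1 → [0, 5, 1]
pop(1) removes 5 → [0, 1]
insert 3 at 1 → [0, 3, 1]
append vec[-1]+vec[-1] = 1+1 = 2 → [0, 3, 1, 2]
vec[-1]*vec[-1] = 2*2 = 4

4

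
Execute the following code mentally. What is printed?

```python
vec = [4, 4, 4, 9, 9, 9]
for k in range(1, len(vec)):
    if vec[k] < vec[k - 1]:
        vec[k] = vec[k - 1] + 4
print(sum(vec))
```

39

k=1: 4>=4, unchanged → [4, 4, 4, 9, 9, 9]
k=2: 4>=4, unchanged → [4, 4, 4, 9, 9, 9]
k=3: 9>=4, unchanged → [4, 4, 4, 9, 9, 9]
k=4: 9>=9, unchanged → [4, 4, 4, 9, 9, 9]
k=5: 9>=9, unchanged → [4, 4, 4, 9, 9, 9]
sum = 39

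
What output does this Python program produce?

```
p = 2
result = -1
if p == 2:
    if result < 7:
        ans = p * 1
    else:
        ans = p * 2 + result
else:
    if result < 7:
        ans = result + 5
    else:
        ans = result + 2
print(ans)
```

p=2, result=-1
p == 2 is True; result < 7 is True
→ ans = p * 1 = 2

2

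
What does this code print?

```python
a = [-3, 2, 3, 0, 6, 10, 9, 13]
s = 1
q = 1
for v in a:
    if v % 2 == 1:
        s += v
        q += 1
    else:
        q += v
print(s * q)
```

529

v=-3: odd, s = 1+(-3) = -2; q=2
v=2: not odd; q=4
v=3: odd, s = (-2)+3 = 1; q=5
v=0: not odd; q=5
v=6: not odd; q=11
v=10: not odd; q=21
v=9: odd, s = 1+9 = 10; q=22
v=13: odd, s = 10+13 = 23; q=23
s*q = 23*23 = 529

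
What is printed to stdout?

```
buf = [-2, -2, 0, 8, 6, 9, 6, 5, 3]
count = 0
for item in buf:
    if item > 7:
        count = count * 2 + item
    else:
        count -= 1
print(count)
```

8

item=-2: not >7, count = 0-1 = -1
item=-2: not >7, count = (-1)-1 = -2
item=0: not >7, count = (-2)-1 = -3
item=8: >7, count = (-3)*2+8 = 2
item=6: not >7, count = 2-1 = 1
item=9: >7, count = 1*2+9 = 11
item=6: not >7, count = 11-1 = 10
item=5: not >7, count = 10-1 = 9
item=3: not >7, count = 9-1 = 8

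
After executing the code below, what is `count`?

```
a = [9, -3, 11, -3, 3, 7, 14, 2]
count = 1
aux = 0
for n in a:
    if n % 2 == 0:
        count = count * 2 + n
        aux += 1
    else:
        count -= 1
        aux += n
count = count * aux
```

260

n=9: not even, count = 1-1 = 0; aux=9
n=-3: not even, count = 0-1 = -1; aux=6
n=11: not even, count = (-1)-1 = -2; aux=17
n=-3: not even, count = (-2)-1 = -3; aux=14
n=3: not even, count = (-3)-1 = -4; aux=17
n=7: not even, count = (-4)-1 = -5; aux=24
n=14: even, count = (-5)*2+14 = 4; aux=25
n=2: even, count = 4*2+2 = 10; aux=26
count*aux = 10*26 = 260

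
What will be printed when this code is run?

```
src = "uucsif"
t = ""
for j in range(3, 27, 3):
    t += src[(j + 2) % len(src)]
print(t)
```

j=3: add src[5]='f' → 'f'
j=6: add src[2]='c' → 'fc'
j=9: add src[5]='f' → 'fcf'
j=12: add src[2]='c' → 'fcfc'
j=15: add src[5]='f' → 'fcfcf'
j=18: add src[2]='c' → 'fcfcfc'
j=21: add src[5]='f' → 'fcfcfcf'
j=24: add src[2]='c' → 'fcfcfcfc'

fcfcfcfc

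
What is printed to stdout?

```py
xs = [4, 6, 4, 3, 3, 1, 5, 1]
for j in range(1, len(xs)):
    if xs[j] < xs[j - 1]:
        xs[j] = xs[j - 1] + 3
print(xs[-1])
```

j=1: 6>=4, unchanged → [4, 6, 4, 3, 3, 1, 5, 1]
j=2: 4<6, xs[2] = 6+3 = 9 → [4, 6, 9, 3, 3, 1, 5, 1]
j=3: 3<9, xs[3] = 9+3 = 12 → [4, 6, 9, 12, 3, 1, 5, 1]
j=4: 3<12, xs[4] = 12+3 = 15 → [4, 6, 9, 12, 15, 1, 5, 1]
j=5: 1<15, xs[5] = 15+3 = 18 → [4, 6, 9, 12, 15, 18, 5, 1]
j=6: 5<18, xs[6] = 18+3 = 21 → [4, 6, 9, 12, 15, 18, 21, 1]
j=7: 1<21, xs[7] = 21+3 = 24 → [4, 6, 9, 12, 15, 18, 21, 24]

24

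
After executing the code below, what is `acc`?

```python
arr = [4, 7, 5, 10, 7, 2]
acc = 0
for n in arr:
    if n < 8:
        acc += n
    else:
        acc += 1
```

26

n=4: <8, acc = 0+4 = 4
n=7: <8, acc = 4+7 = 11
n=5: <8, acc = 11+5 = 16
n=10: not <8, acc = 16+1 = 17
n=7: <8, acc = 17+7 = 24
n=2: <8, acc = 24+2 = 26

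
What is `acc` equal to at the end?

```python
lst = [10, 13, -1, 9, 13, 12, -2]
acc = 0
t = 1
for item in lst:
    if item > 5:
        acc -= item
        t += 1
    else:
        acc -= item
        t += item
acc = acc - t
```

-57

item=10: >5, acc = 0-10 = -10; t=2
item=13: >5, acc = (-10)-13 = -23; t=3
item=-1: not >5, acc = (-23)-(-1) = -22; t=2
item=9: >5, acc = (-22)-9 = -31; t=3
item=13: >5, acc = (-31)-13 = -44; t=4
item=12: >5, acc = (-44)-12 = -56; t=5
item=-2: not >5, acc = (-56)-(-2) = -54; t=3
acc-t = (-54)-3 = -57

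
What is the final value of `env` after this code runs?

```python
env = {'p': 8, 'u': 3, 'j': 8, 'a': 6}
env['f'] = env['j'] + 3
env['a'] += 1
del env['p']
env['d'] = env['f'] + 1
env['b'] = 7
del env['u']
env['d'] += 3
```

env['f'] = env['j']+3 = 11 → {'p': 8, 'u': 3, 'j': 8, 'a': 6, 'f': 11}
env['a'] = 6+1 = 7 → {'p': 8, 'u': 3, 'j': 8, 'a': 7, 'f': 11}
del 'p' → {'u': 3, 'j': 8, 'a': 7, 'f': 11}
env['d'] = env['f']+1 = 12 → {'u': 3, 'j': 8, 'a': 7, 'f': 11, 'd': 12}
env['b'] = 7 → {'u': 3, 'j': 8, 'a': 7, 'f': 11, 'd': 12, 'b': 7}
del 'u' → {'j': 8, 'a': 7, 'f': 11, 'd': 12, 'b': 7}
env['d'] = 12+3 = 15 → {'j': 8, 'a': 7, 'f': 11, 'd': 15, 'b': 7}

{'j': 8, 'a': 7, 'f': 11, 'd': 15, 'b': 7}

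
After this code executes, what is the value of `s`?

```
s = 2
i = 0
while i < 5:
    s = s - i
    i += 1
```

i=0: s = 2-0 = 2
i=1: s = 2-1 = 1
i=2: s = 1-2 = -1
i=3: s = (-1)-3 = -4
i=4: s = (-4)-4 = -8

-8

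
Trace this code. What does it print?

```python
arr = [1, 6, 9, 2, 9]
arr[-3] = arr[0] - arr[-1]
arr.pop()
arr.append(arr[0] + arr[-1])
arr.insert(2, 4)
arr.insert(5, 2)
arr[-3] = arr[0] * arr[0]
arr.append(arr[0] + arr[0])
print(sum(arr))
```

arr[-3] = arr[0]-arr[-1] = 1-9 = -8 → [1, 6, -8, 2, 9]
pop() removes 9 → [1, 6, -8, 2]
append arr[0]+arr[-1] = 1+2 = 3 → [1, 6, -8, 2, 3]
insert 4 at 2 → [1, 6, 4, -8, 2, 3]
insert 2 at 5 → [1, 6, 4, -8, 2, 2, 3]
arr[-3] = arr[0]*arr[0] = 1*1 = 1 → [1, 6, 4, -8, 1, 2, 3]
append arr[0]+arr[0] = 1+1 = 2 → [1, 6, 4, -8, 1, 2, 3, 2]
sum = 11

11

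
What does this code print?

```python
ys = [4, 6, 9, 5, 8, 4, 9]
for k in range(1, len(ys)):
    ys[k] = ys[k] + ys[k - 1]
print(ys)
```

k=1: ys[1] = 6+4 = 10 → [4, 10, 9, 5, 8, 4, 9]
k=2: ys[2] = 9+10 = 19 → [4, 10, 19, 5, 8, 4, 9]
k=3: ys[3] = 5+19 = 24 → [4, 10, 19, 24, 8, 4, 9]
k=4: ys[4] = 8+24 = 32 → [4, 10, 19, 24, 32, 4, 9]
k=5: ys[5] = 4+32 = 36 → [4, 10, 19, 24, 32, 36, 9]
k=6: ys[6] = 9+36 = 45 → [4, 10, 19, 24, 32, 36, 45]

[4, 10, 19, 24, 32, 36, 45]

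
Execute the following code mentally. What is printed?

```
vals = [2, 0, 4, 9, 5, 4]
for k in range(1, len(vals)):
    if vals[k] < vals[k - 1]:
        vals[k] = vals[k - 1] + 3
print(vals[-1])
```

k=1: 0<2, vals[1] = 2+3 = 5 → [2, 5, 4, 9, 5, 4]
k=2: 4<5, vals[2] = 5+3 = 8 → [2, 5, 8, 9, 5, 4]
k=3: 9>=8, unchanged → [2, 5, 8, 9, 5, 4]
k=4: 5<9, vals[4] = 9+3 = 12 → [2, 5, 8, 9, 12, 4]
k=5: 4<12, vals[5] = 12+3 = 15 → [2, 5, 8, 9, 12, 15]

15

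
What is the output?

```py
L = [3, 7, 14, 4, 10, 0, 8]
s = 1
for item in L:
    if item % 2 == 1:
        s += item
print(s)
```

item=3: odd, s = 1+3 = 4
item=7: odd, s = 4+7 = 11
item=14: not odd
item=4: not odd
item=10: not odd
item=0: not odd
item=8: not odd

11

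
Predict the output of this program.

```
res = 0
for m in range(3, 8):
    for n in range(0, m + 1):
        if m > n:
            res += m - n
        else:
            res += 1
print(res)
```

85

m=3,n=0: 3>0, res = 0+3 = 3
m=3,n=1: 3>1, res = 3+2 = 5
m=3,n=2: 3>2, res = 5+1 = 6
m=3,n=3: not 3>3, res = 6+1 = 7
m=4,n=0: 4>0, res = 7+4 = 11
m=4,n=1: 4>1, res = 11+3 = 14
m=4,n=2: 4>2, res = 14+2 = 16
m=4,n=3: 4>3, res = 16+1 = 17
m=4,n=4: not 4>4, res = 17+1 = 18
m=5,n=0: 5>0, res = 18+5 = 23
m=5,n=1: 5>1, res = 23+4 = 27
m=5,n=2: 5>2, res = 27+3 = 30
m=5,n=3: 5>3, res = 30+2 = 32
m=5,n=4: 5>4, res = 32+1 = 33
m=5,n=5: not 5>5, res = 33+1 = 34
m=6,n=0: 6>0, res = 34+6 = 40
m=6,n=1: 6>1, res = 40+5 = 45
m=6,n=2: 6>2, res = 45+4 = 49
m=6,n=3: 6>3, res = 49+3 = 52
m=6,n=4: 6>4, res = 52+2 = 54
m=6,n=5: 6>5, res = 54+1 = 55
m=6,n=6: not 6>6, res = 55+1 = 56
m=7,n=0: 7>0, res = 56+7 = 63
m=7,n=1: 7>1, res = 63+6 = 69
m=7,n=2: 7>2, res = 69+5 = 74
m=7,n=3: 7>3, res = 74+4 = 78
m=7,n=4: 7>4, res = 78+3 = 81
m=7,n=5: 7>5, res = 81+2 = 83
m=7,n=6: 7>6, res = 83+1 = 84
m=7,n=7: not 7>7, res = 84+1 = 85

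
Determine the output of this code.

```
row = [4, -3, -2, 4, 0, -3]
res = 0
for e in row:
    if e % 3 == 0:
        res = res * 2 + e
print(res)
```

-15

e=4: not %3==0
e=-3: %3==0, res = 0*2+(-3) = -3
e=-2: not %3==0
e=4: not %3==0
e=0: %3==0, res = (-3)*2+0 = -6
e=-3: %3==0, res = (-6)*2+(-3) = -15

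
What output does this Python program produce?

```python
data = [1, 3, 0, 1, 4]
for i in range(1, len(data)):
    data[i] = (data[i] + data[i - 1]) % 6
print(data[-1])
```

i=1: data[1] = (3+1)%6 = 4 → [1, 4, 0, 1, 4]
i=2: data[2] = (0+4)%6 = 4 → [1, 4, 4, 1, 4]
i=3: data[3] = (1+4)%6 = 5 → [1, 4, 4, 5, 4]
i=4: data[4] = (4+5)%6 = 3 → [1, 4, 4, 5, 3]

3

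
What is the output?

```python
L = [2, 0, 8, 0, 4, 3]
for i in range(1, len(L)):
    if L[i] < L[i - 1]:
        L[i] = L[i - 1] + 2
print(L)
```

[2, 4, 8, 10, 12, 14]

i=1: 0<2, L[1] = 2+2 = 4 → [2, 4, 8, 0, 4, 3]
i=2: 8>=4, unchanged → [2, 4, 8, 0, 4, 3]
i=3: 0<8, L[3] = 8+2 = 10 → [2, 4, 8, 10, 4, 3]
i=4: 4<10, L[4] = 10+2 = 12 → [2, 4, 8, 10, 12, 3]
i=5: 3<12, L[5] = 12+2 = 14 → [2, 4, 8, 10, 12, 14]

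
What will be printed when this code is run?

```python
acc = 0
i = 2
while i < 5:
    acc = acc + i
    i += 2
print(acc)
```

i=2: acc = 0+2 = 2
i=4: acc = 2+4 = 6

6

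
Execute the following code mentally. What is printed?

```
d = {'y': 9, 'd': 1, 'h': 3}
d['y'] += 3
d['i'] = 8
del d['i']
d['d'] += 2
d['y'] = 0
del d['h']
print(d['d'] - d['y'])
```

d['y'] = 9+3 = 12 → {'y': 12, 'd': 1, 'h': 3}
d['i'] = 8 → {'y': 12, 'd': 1, 'h': 3, 'i': 8}
del 'i' → {'y': 12, 'd': 1, 'h': 3}
d['d'] = 1+2 = 3 → {'y': 12, 'd': 3, 'h': 3}
d['y'] = 0 → {'y': 0, 'd': 3, 'h': 3}
del 'h' → {'y': 0, 'd': 3}
d['d']-d['y'] = 3-0 = 3

3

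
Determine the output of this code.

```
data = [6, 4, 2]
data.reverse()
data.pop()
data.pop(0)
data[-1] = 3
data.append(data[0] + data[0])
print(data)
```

[3, 6]

reverse → [2, 4, 6]
pop() removes 6 → [2, 4]
pop(0) removes 2 → [4]
data[-1] = 3 → [3]
append data[0]+data[0] = 3+3 = 6 → [3, 6]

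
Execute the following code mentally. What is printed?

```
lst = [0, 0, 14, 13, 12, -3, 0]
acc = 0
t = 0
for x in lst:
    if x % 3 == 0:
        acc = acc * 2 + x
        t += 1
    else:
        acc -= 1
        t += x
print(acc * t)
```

x=0: %3==0, acc = 0*2+0 = 0; t=1
x=0: %3==0, acc = 0*2+0 = 0; t=2
x=14: not %3==0, acc = 0-1 = -1; t=16
x=13: not %3==0, acc = (-1)-1 = -2; t=29
x=12: %3==0, acc = (-2)*2+12 = 8; t=30
x=-3: %3==0, acc = 8*2+(-3) = 13; t=31
x=0: %3==0, acc = 13*2+0 = 26; t=32
acc*t = 26*32 = 832

832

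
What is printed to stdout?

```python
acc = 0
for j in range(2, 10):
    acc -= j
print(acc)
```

-44

j=2: acc = 0-2 = -2
j=3: acc = (-2)-3 = -5
j=4: acc = (-5)-4 = -9
j=5: acc = (-9)-5 = -14
j=6: acc = (-14)-6 = -20
j=7: acc = (-20)-7 = -27
j=8: acc = (-27)-8 = -35
j=9: acc = (-35)-9 = -44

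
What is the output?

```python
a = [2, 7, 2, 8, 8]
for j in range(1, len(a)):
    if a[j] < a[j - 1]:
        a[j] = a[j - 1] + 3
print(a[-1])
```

16

j=1: 7>=2, unchanged → [2, 7, 2, 8, 8]
j=2: 2<7, a[2] = 7+3 = 10 → [2, 7, 10, 8, 8]
j=3: 8<10, a[3] = 10+3 = 13 → [2, 7, 10, 13, 8]
j=4: 8<13, a[4] = 13+3 = 16 → [2, 7, 10, 13, 16]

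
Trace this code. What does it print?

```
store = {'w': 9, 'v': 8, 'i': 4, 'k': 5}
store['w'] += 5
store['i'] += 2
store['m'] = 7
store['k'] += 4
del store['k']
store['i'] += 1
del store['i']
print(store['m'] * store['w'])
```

store['w'] = 9+5 = 14 → {'w': 14, 'v': 8, 'i': 4, 'k': 5}
store['i'] = 4+2 = 6 → {'w': 14, 'v': 8, 'i': 6, 'k': 5}
store['m'] = 7 → {'w': 14, 'v': 8, 'i': 6, 'k': 5, 'm': 7}
store['k'] = 5+4 = 9 → {'w': 14, 'v': 8, 'i': 6, 'k': 9, 'm': 7}
del 'k' → {'w': 14, 'v': 8, 'i': 6, 'm': 7}
store['i'] = 6+1 = 7 → {'w': 14, 'v': 8, 'i': 7, 'm': 7}
del 'i' → {'w': 14, 'v': 8, 'm': 7}
store['m']*store['w'] = 7*14 = 98

98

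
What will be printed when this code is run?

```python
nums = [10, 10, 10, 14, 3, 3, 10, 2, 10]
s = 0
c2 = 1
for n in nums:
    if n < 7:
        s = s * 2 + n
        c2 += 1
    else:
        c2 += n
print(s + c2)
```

n=10: not <7; c2=11
n=10: not <7; c2=21
n=10: not <7; c2=31
n=14: not <7; c2=45
n=3: <7, s = 0*2+3 = 3; c2=46
n=3: <7, s = 3*2+3 = 9; c2=47
n=10: not <7; c2=57
n=2: <7, s = 9*2+2 = 20; c2=58
n=10: not <7; c2=68
s+c2 = 20+68 = 88

88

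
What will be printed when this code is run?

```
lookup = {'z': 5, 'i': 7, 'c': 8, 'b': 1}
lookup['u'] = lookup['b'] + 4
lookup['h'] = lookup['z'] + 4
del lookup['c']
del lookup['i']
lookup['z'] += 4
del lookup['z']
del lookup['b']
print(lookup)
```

{'u': 5, 'h': 9}

lookup['u'] = lookup['b']+4 = 5 → {'z': 5, 'i': 7, 'c': 8, 'b': 1, 'u': 5}
lookup['h'] = lookup['z']+4 = 9 → {'z': 5, 'i': 7, 'c': 8, 'b': 1, 'u': 5, 'h': 9}
del 'c' → {'z': 5, 'i': 7, 'b': 1, 'u': 5, 'h': 9}
del 'i' → {'z': 5, 'b': 1, 'u': 5, 'h': 9}
lookup['z'] = 5+4 = 9 → {'z': 9, 'b': 1, 'u': 5, 'h': 9}
del 'z' → {'b': 1, 'u': 5, 'h': 9}
del 'b' → {'u': 5, 'h': 9}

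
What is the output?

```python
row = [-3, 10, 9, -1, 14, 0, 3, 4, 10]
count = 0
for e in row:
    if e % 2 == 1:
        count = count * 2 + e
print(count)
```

13

e=-3: odd, count = 0*2+(-3) = -3
e=10: not odd
e=9: odd, count = (-3)*2+9 = 3
e=-1: odd, count = 3*2+(-1) = 5
e=14: not odd
e=0: not odd
e=3: odd, count = 5*2+3 = 13
e=4: not odd
e=10: not odd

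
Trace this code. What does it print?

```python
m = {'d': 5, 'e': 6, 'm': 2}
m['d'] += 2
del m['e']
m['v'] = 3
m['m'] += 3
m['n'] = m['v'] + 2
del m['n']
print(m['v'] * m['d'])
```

21

m['d'] = 5+2 = 7 → {'d': 7, 'e': 6, 'm': 2}
del 'e' → {'d': 7, 'm': 2}
m['v'] = 3 → {'d': 7, 'm': 2, 'v': 3}
m['m'] = 2+3 = 5 → {'d': 7, 'm': 5, 'v': 3}
m['n'] = m['v']+2 = 5 → {'d': 7, 'm': 5, 'v': 3, 'n': 5}
del 'n' → {'d': 7, 'm': 5, 'v': 3}
m['v']*m['d'] = 3*7 = 21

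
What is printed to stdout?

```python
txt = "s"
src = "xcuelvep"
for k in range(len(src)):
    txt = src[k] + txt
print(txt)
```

pevleucxs

k=0: prepend 'x' → 'xs'
k=1: prepend 'c' → 'cxs'
k=2: prepend 'u' → 'ucxs'
k=3: prepend 'e' → 'eucxs'
k=4: prepend 'l' → 'leucxs'
k=5: prepend 'v' → 'vleucxs'
k=6: prepend 'e' → 'evleucxs'
k=7: prepend 'p' → 'pevleucxs'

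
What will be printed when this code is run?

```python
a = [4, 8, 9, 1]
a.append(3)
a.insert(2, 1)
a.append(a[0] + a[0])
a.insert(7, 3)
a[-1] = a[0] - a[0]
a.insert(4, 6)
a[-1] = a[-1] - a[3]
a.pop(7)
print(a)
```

[4, 8, 1, 9, 6, 1, 3, -9]

append 3 → [4, 8, 9, 1, 3]
insert 1 at 2 → [4, 8, 1, 9, 1, 3]
append a[0]+a[0] = 4+4 = 8 → [4, 8, 1, 9, 1, 3, 8]
insert 3 at 7 → [4, 8, 1, 9, 1, 3, 8, 3]
a[-1] = a[0]-a[0] = 4-4 = 0 → [4, 8, 1, 9, 1, 3, 8, 0]
insert 6 at 4 → [4, 8, 1, 9, 6, 1, 3, 8, 0]
a[-1] = a[-1]-a[3] = 0-9 = -9 → [4, 8, 1, 9, 6, 1, 3, 8, -9]
pop(7) removes 8 → [4, 8, 1, 9, 6, 1, 3, -9]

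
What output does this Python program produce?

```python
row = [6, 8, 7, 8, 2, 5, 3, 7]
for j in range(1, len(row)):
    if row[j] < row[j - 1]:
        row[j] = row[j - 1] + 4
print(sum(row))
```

146

j=1: 8>=6, unchanged → [6, 8, 7, 8, 2, 5, 3, 7]
j=2: 7<8, row[2] = 8+4 = 12 → [6, 8, 12, 8, 2, 5, 3, 7]
j=3: 8<12, row[3] = 12+4 = 16 → [6, 8, 12, 16, 2, 5, 3, 7]
j=4: 2<16, row[4] = 16+4 = 20 → [6, 8, 12, 16, 20, 5, 3, 7]
j=5: 5<20, row[5] = 20+4 = 24 → [6, 8, 12, 16, 20, 24, 3, 7]
j=6: 3<24, row[6] = 24+4 = 28 → [6, 8, 12, 16, 20, 24, 28, 7]
j=7: 7<28, row[7] = 28+4 = 32 → [6, 8, 12, 16, 20, 24, 28, 32]
sum = 146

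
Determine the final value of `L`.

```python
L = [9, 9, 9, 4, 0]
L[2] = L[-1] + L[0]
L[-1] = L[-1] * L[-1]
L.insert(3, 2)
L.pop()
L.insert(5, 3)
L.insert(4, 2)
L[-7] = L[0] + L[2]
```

[18, 9, 9, 2, 2, 4, 3]

L[2] = L[-1]+L[0] = 0+9 = 9 → [9, 9, 9, 4, 0]
L[-1] = L[-1]*L[-1] = 0*0 = 0 → [9, 9, 9, 4, 0]
insert 2 at 3 → [9, 9, 9, 2, 4, 0]
pop() removes 0 → [9, 9, 9, 2, 4]
insert 3 at 5 → [9, 9, 9, 2, 4, 3]
insert 2 at 4 → [9, 9, 9, 2, 2, 4, 3]
L[-7] = L[0]+L[2] = 9+9 = 18 → [18, 9, 9, 2, 2, 4, 3]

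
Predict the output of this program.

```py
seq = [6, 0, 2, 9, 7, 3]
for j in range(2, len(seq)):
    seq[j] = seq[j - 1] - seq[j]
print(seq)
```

j=2: seq[2] = 0-2 = -2 → [6, 0, -2, 9, 7, 3]
j=3: seq[3] = (-2)-9 = -11 → [6, 0, -2, -11, 7, 3]
j=4: seq[4] = (-11)-7 = -18 → [6, 0, -2, -11, -18, 3]
j=5: seq[5] = (-18)-3 = -21 → [6, 0, -2, -11, -18, -21]

[6, 0, -2, -11, -18, -21]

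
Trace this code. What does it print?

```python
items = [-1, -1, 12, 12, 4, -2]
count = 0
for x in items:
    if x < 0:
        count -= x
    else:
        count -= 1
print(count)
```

1

x=-1: <0, count = 0-(-1) = 1
x=-1: <0, count = 1-(-1) = 2
x=12: not <0, count = 2-1 = 1
x=12: not <0, count = 1-1 = 0
x=4: not <0, count = 0-1 = -1
x=-2: <0, count = (-1)-(-2) = 1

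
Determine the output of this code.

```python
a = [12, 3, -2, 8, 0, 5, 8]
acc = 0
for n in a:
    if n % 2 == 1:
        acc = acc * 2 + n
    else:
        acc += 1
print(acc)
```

n=12: not odd, acc = 0+1 = 1
n=3: odd, acc = 1*2+3 = 5
n=-2: not odd, acc = 5+1 = 6
n=8: not odd, acc = 6+1 = 7
n=0: not odd, acc = 7+1 = 8
n=5: odd, acc = 8*2+5 = 21
n=8: not odd, acc = 21+1 = 22

22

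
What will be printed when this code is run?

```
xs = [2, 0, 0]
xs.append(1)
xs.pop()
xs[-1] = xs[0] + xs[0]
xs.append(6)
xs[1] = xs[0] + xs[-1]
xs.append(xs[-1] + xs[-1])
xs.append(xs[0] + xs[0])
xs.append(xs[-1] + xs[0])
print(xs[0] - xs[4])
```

-10

append 1 → [2, 0, 0, 1]
pop() removes 1 → [2, 0, 0]
xs[-1] = xs[0]+xs[0] = 2+2 = 4 → [2, 0, 4]
append 6 → [2, 0, 4, 6]
xs[1] = xs[0]+xs[-1] = 2+6 = 8 → [2, 8, 4, 6]
append xs[-1]+xs[-1] = 6+6 = 12 → [2, 8, 4, 6, 12]
append xs[0]+xs[0] = 2+2 = 4 → [2, 8, 4, 6, 12, 4]
append xs[-1]+xs[0] = 4+2 = 6 → [2, 8, 4, 6, 12, 4, 6]
xs[0]-xs[4] = 2-12 = -10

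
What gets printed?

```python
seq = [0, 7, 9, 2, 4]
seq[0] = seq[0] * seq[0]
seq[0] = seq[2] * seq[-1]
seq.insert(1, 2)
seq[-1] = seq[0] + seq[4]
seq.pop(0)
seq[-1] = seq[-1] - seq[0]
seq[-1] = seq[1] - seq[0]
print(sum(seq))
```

25

seq[0] = seq[0]*seq[0] = 0*0 = 0 → [0, 7, 9, 2, 4]
seq[0] = seq[2]*seq[-1] = 9*4 = 36 → [36, 7, 9, 2, 4]
insert 2 at 1 → [36, 2, 7, 9, 2, 4]
seq[-1] = seq[0]+seq[4] = 36+2 = 38 → [36, 2, 7, 9, 2, 38]
pop(0) removes 36 → [2, 7, 9, 2, 38]
seq[-1] = seq[-1]-seq[0] = 38-2 = 36 → [2, 7, 9, 2, 36]
seq[-1] = seq[1]-seq[0] = 7-2 = 5 → [2, 7, 9, 2, 5]
sum = 25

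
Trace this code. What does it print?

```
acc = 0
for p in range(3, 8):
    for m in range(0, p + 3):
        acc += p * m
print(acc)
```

p=3,m=0: acc = 0+0 = 0
p=3,m=1: acc = 0+3 = 3
p=3,m=2: acc = 3+6 = 9
p=3,m=3: acc = 9+9 = 18
p=3,m=4: acc = 18+12 = 30
p=3,m=5: acc = 30+15 = 45
p=4,m=0: acc = 45+0 = 45
p=4,m=1: acc = 45+4 = 49
p=4,m=2: acc = 49+8 = 57
p=4,m=3: acc = 57+12 = 69
p=4,m=4: acc = 69+16 = 85
p=4,m=5: acc = 85+20 = 105
p=4,m=6: acc = 105+24 = 129
p=5,m=0: acc = 129+0 = 129
p=5,m=1: acc = 129+5 = 134
p=5,m=2: acc = 134+10 = 144
p=5,m=3: acc = 144+15 = 159
p=5,m=4: acc = 159+20 = 179
p=5,m=5: acc = 179+25 = 204
p=5,m=6: acc = 204+30 = 234
p=5,m=7: acc = 234+35 = 269
p=6,m=0: acc = 269+0 = 269
p=6,m=1: acc = 269+6 = 275
p=6,m=2: acc = 275+12 = 287
p=6,m=3: acc = 287+18 = 305
p=6,m=4: acc = 305+24 = 329
p=6,m=5: acc = 329+30 = 359
p=6,m=6: acc = 359+36 = 395
p=6,m=7: acc = 395+42 = 437
p=6,m=8: acc = 437+48 = 485
p=7,m=0: acc = 485+0 = 485
p=7,m=1: acc = 485+7 = 492
p=7,m=2: acc = 492+14 = 506
p=7,m=3: acc = 506+21 = 527
p=7,m=4: acc = 527+28 = 555
p=7,m=5: acc = 555+35 = 590
p=7,m=6: acc = 590+42 = 632
p=7,m=7: acc = 632+49 = 681
p=7,m=8: acc = 681+56 = 737
p=7,m=9: acc = 737+63 = 800

800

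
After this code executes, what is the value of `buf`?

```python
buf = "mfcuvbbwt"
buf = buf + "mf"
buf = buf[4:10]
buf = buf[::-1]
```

'mtwbbv'

+ 'mf' → 'mfcuvbbwtmf'
slice [4:10] → 'vbbwtm'
reverse → 'mtwbbv'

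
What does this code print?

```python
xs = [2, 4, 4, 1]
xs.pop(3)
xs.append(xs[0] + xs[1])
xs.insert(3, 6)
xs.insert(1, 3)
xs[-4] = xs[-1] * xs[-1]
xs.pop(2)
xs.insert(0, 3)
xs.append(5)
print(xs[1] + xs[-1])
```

7

pop(3) removes 1 → [2, 4, 4]
append xs[0]+xs[1] = 2+4 = 6 → [2, 4, 4, 6]
insert 6 at 3 → [2, 4, 4, 6, 6]
insert 3 at 1 → [2, 3, 4, 4, 6, 6]
xs[-4] = xs[-1]*xs[-1] = 6*6 = 36 → [2, 3, 36, 4, 6, 6]
pop(2) removes 36 → [2, 3, 4, 6, 6]
insert 3 at 0 → [3, 2, 3, 4, 6, 6]
append 5 → [3, 2, 3, 4, 6, 6, 5]
xs[1]+xs[-1] = 2+5 = 7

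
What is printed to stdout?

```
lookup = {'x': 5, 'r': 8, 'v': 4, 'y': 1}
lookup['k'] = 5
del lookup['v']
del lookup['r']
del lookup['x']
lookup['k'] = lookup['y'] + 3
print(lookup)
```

{'y': 1, 'k': 4}

lookup['k'] = 5 → {'x': 5, 'r': 8, 'v': 4, 'y': 1, 'k': 5}
del 'v' → {'x': 5, 'r': 8, 'y': 1, 'k': 5}
del 'r' → {'x': 5, 'y': 1, 'k': 5}
del 'x' → {'y': 1, 'k': 5}
lookup['k'] = lookup['y']+3 = 4 → {'y': 1, 'k': 4}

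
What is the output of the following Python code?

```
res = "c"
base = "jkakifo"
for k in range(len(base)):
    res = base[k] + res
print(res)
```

ofikakjc

k=0: prepend 'j' → 'jc'
k=1: prepend 'k' → 'kjc'
k=2: prepend 'a' → 'akjc'
k=3: prepend 'k' → 'kakjc'
k=4: prepend 'i' → 'ikakjc'
k=5: prepend 'f' → 'fikakjc'
k=6: prepend 'o' → 'ofikakjc'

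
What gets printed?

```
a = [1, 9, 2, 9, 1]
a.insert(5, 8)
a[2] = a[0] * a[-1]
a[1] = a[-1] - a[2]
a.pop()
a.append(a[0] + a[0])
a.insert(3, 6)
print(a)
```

insert 8 at 5 → [1, 9, 2, 9, 1, 8]
a[2] = a[0]*a[-1] = 1*8 = 8 → [1, 9, 8, 9, 1, 8]
a[1] = a[-1]-a[2] = 8-8 = 0 → [1, 0, 8, 9, 1, 8]
pop() removes 8 → [1, 0, 8, 9, 1]
append a[0]+a[0] = 1+1 = 2 → [1, 0, 8, 9, 1, 2]
insert 6 at 3 → [1, 0, 8, 6, 9, 1, 2]

[1, 0, 8, 6, 9, 1, 2]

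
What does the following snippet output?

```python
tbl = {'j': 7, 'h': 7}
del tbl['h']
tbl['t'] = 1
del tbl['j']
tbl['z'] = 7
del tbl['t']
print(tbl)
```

del 'h' → {'j': 7}
tbl['t'] = 1 → {'j': 7, 't': 1}
del 'j' → {'t': 1}
tbl['z'] = 7 → {'t': 1, 'z': 7}
del 't' → {'z': 7}

{'z': 7}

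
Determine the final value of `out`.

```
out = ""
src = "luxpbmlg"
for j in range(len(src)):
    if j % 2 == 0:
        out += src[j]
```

'lxbl'

j=0: add 'l' → 'l'
j=1: skip
j=2: add 'x' → 'lx'
j=3: skip
j=4: add 'b' → 'lxb'
j=5: skip
j=6: add 'l' → 'lxbl'
j=7: skip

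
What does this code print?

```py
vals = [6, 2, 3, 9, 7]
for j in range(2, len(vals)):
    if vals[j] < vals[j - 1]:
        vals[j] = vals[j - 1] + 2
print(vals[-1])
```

j=2: 3>=2, unchanged → [6, 2, 3, 9, 7]
j=3: 9>=3, unchanged → [6, 2, 3, 9, 7]
j=4: 7<9, vals[4] = 9+2 = 11 → [6, 2, 3, 9, 11]

11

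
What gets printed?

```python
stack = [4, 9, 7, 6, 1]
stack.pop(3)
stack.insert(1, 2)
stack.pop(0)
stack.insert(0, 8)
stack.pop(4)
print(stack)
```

pop(3) removes 6 → [4, 9, 7, 1]
insert 2 at 1 → [4, 2, 9, 7, 1]
pop(0) removes 4 → [2, 9, 7, 1]
insert 8 at 0 → [8, 2, 9, 7, 1]
pop(4) removes 1 → [8, 2, 9, 7]

[8, 2, 9, 7]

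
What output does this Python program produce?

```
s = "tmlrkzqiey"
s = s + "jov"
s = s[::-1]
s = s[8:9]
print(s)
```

+ 'jov' → 'tmlrkzqieyjov'
reverse → 'vojyeiqzkrlmt'
slice [8:9] → 'k'

k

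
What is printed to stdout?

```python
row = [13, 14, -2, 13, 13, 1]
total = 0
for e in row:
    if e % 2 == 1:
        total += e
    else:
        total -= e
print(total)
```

28

e=13: odd, total = 0+13 = 13
e=14: not odd, total = 13-14 = -1
e=-2: not odd, total = (-1)-(-2) = 1
e=13: odd, total = 1+13 = 14
e=13: odd, total = 14+13 = 27
e=1: odd, total = 27+1 = 28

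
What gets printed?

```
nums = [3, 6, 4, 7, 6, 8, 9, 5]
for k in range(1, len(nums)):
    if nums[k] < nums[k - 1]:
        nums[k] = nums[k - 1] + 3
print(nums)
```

k=1: 6>=3, unchanged → [3, 6, 4, 7, 6, 8, 9, 5]
k=2: 4<6, nums[2] = 6+3 = 9 → [3, 6, 9, 7, 6, 8, 9, 5]
k=3: 7<9, nums[3] = 9+3 = 12 → [3, 6, 9, 12, 6, 8, 9, 5]
k=4: 6<12, nums[4] = 12+3 = 15 → [3, 6, 9, 12, 15, 8, 9, 5]
k=5: 8<15, nums[5] = 15+3 = 18 → [3, 6, 9, 12, 15, 18, 9, 5]
k=6: 9<18, nums[6] = 18+3 = 21 → [3, 6, 9, 12, 15, 18, 21, 5]
k=7: 5<21, nums[7] = 21+3 = 24 → [3, 6, 9, 12, 15, 18, 21, 24]

[3, 6, 9, 12, 15, 18, 21, 24]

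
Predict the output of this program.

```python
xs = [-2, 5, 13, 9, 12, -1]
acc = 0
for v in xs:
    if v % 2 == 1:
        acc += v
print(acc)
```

v=-2: not odd
v=5: odd, acc = 0+5 = 5
v=13: odd, acc = 5+13 = 18
v=9: odd, acc = 18+9 = 27
v=12: not odd
v=-1: odd, acc = 27+(-1) = 26

26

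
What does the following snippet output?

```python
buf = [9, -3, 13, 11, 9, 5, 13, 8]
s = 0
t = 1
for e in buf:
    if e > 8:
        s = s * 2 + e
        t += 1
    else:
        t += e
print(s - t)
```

e=9: >8, s = 0*2+9 = 9; t=2
e=-3: not >8; t=-1
e=13: >8, s = 9*2+13 = 31; t=0
e=11: >8, s = 31*2+11 = 73; t=1
e=9: >8, s = 73*2+9 = 155; t=2
e=5: not >8; t=7
e=13: >8, s = 155*2+13 = 323; t=8
e=8: not >8; t=16
s-t = 323-16 = 307

307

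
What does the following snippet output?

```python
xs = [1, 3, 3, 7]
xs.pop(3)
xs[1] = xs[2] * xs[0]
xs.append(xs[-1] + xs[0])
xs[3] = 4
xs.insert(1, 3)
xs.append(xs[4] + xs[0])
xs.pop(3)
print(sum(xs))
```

16

pop(3) removes 7 → [1, 3, 3]
xs[1] = xs[2]*xs[0] = 3*1 = 3 → [1, 3, 3]
append xs[-1]+xs[0] = 3+1 = 4 → [1, 3, 3, 4]
xs[3] = 4 → [1, 3, 3, 4]
insert 3 at 1 → [1, 3, 3, 3, 4]
append xs[4]+xs[0] = 4+1 = 5 → [1, 3, 3, 3, 4, 5]
pop(3) removes 3 → [1, 3, 3, 4, 5]
sum = 16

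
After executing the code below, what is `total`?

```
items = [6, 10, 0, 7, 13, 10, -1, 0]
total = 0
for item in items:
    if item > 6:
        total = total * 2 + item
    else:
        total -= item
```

item=6: not >6, total = 0-6 = -6
item=10: >6, total = (-6)*2+10 = -2
item=0: not >6, total = (-2)-0 = -2
item=7: >6, total = (-2)*2+7 = 3
item=13: >6, total = 3*2+13 = 19
item=10: >6, total = 19*2+10 = 48
item=-1: not >6, total = 48-(-1) = 49
item=0: not >6, total = 49-0 = 49

49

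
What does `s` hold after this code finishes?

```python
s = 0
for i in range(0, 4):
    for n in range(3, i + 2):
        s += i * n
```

i=2,n=3: s = 0+6 = 6
i=3,n=3: s = 6+9 = 15
i=3,n=4: s = 15+12 = 27

27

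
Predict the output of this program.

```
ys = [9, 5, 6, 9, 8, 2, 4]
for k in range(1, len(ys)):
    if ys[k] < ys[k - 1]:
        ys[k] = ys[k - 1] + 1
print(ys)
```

[9, 10, 11, 12, 13, 14, 15]

k=1: 5<9, ys[1] = 9+1 = 10 → [9, 10, 6, 9, 8, 2, 4]
k=2: 6<10, ys[2] = 10+1 = 11 → [9, 10, 11, 9, 8, 2, 4]
k=3: 9<11, ys[3] = 11+1 = 12 → [9, 10, 11, 12, 8, 2, 4]
k=4: 8<12, ys[4] = 12+1 = 13 → [9, 10, 11, 12, 13, 2, 4]
k=5: 2<13, ys[5] = 13+1 = 14 → [9, 10, 11, 12, 13, 14, 4]
k=6: 4<14, ys[6] = 14+1 = 15 → [9, 10, 11, 12, 13, 14, 15]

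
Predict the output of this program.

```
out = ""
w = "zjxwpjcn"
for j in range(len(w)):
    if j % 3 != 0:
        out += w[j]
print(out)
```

j=0: skip
j=1: add 'j' → 'j'
j=2: add 'x' → 'jx'
j=3: skip
j=4: add 'p' → 'jxp'
j=5: add 'j' → 'jxpj'
j=6: skip
j=7: add 'n' → 'jxpjn'

jxpjn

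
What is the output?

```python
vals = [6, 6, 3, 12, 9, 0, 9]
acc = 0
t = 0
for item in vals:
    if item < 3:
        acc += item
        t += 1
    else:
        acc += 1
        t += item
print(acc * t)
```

item=6: not <3, acc = 0+1 = 1; t=6
item=6: not <3, acc = 1+1 = 2; t=12
item=3: not <3, acc = 2+1 = 3; t=15
item=12: not <3, acc = 3+1 = 4; t=27
item=9: not <3, acc = 4+1 = 5; t=36
item=0: <3, acc = 5+0 = 5; t=37
item=9: not <3, acc = 5+1 = 6; t=46
acc*t = 6*46 = 276

276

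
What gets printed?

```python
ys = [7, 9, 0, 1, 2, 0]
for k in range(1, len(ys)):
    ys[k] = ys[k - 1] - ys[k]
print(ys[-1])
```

-5

k=1: ys[1] = 7-9 = -2 → [7, -2, 0, 1, 2, 0]
k=2: ys[2] = (-2)-0 = -2 → [7, -2, -2, 1, 2, 0]
k=3: ys[3] = (-2)-1 = -3 → [7, -2, -2, -3, 2, 0]
k=4: ys[4] = (-3)-2 = -5 → [7, -2, -2, -3, -5, 0]
k=5: ys[5] = (-5)-0 = -5 → [7, -2, -2, -3, -5, -5]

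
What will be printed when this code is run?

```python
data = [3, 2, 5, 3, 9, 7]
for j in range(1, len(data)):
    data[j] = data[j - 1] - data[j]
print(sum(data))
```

-46

j=1: data[1] = 3-2 = 1 → [3, 1, 5, 3, 9, 7]
j=2: data[2] = 1-5 = -4 → [3, 1, -4, 3, 9, 7]
j=3: data[3] = (-4)-3 = -7 → [3, 1, -4, -7, 9, 7]
j=4: data[4] = (-7)-9 = -16 → [3, 1, -4, -7, -16, 7]
j=5: data[5] = (-16)-7 = -23 → [3, 1, -4, -7, -16, -23]
sum = -46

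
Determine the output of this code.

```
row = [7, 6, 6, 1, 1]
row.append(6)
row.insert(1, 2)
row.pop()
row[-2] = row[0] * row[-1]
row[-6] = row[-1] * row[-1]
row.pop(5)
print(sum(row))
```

append 6 → [7, 6, 6, 1, 1, 6]
insert 2 at 1 → [7, 2, 6, 6, 1, 1, 6]
pop() removes 6 → [7, 2, 6, 6, 1, 1]
row[-2] = row[0]*row[-1] = 7*1 = 7 → [7, 2, 6, 6, 7, 1]
row[-6] = row[-1]*row[-1] = 1*1 = 1 → [1, 2, 6, 6, 7, 1]
pop(5) removes 1 → [1, 2, 6, 6, 7]
sum = 22

22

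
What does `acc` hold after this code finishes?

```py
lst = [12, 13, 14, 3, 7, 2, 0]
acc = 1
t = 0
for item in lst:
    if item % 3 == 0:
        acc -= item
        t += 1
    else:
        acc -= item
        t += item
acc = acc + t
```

item=12: %3==0, acc = 1-12 = -11; t=1
item=13: not %3==0, acc = (-11)-13 = -24; t=14
item=14: not %3==0, acc = (-24)-14 = -38; t=28
item=3: %3==0, acc = (-38)-3 = -41; t=29
item=7: not %3==0, acc = (-41)-7 = -48; t=36
item=2: not %3==0, acc = (-48)-2 = -50; t=38
item=0: %3==0, acc = (-50)-0 = -50; t=39
acc+t = (-50)+39 = -11

-11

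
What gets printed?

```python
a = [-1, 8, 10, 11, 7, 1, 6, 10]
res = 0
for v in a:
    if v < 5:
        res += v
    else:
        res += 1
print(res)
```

6

v=-1: <5, res = 0+(-1) = -1
v=8: not <5, res = (-1)+1 = 0
v=10: not <5, res = 0+1 = 1
v=11: not <5, res = 1+1 = 2
v=7: not <5, res = 2+1 = 3
v=1: <5, res = 3+1 = 4
v=6: not <5, res = 4+1 = 5
v=10: not <5, res = 5+1 = 6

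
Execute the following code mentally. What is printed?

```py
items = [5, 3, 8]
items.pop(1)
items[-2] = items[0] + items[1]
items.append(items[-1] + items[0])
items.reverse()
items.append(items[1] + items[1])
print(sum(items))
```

58

pop(1) removes 3 → [5, 8]
items[-2] = items[0]+items[1] = 5+8 = 13 → [13, 8]
append items[-1]+items[0] = 8+13 = 21 → [13, 8, 21]
reverse → [21, 8, 13]
append items[1]+items[1] = 8+8 = 16 → [21, 8, 13, 16]
sum = 58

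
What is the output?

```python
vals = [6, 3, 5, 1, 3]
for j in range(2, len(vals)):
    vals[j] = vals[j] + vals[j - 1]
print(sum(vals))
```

38

j=2: vals[2] = 5+3 = 8 → [6, 3, 8, 1, 3]
j=3: vals[3] = 1+8 = 9 → [6, 3, 8, 9, 3]
j=4: vals[4] = 3+9 = 12 → [6, 3, 8, 9, 12]
sum = 38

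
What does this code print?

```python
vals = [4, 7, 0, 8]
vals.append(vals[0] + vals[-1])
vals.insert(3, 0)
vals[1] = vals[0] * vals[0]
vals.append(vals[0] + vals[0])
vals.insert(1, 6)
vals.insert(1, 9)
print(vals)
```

append vals[0]+vals[-1] = 4+8 = 12 → [4, 7, 0, 8, 12]
insert 0 at 3 → [4, 7, 0, 0, 8, 12]
vals[1] = vals[0]*vals[0] = 4*4 = 16 → [4, 16, 0, 0, 8, 12]
append vals[0]+vals[0] = 4+4 = 8 → [4, 16, 0, 0, 8, 12, 8]
insert 6 at 1 → [4, 6, 16, 0, 0, 8, 12, 8]
insert 9 at 1 → [4, 9, 6, 16, 0, 0, 8, 12, 8]

[4, 9, 6, 16, 0, 0, 8, 12, 8]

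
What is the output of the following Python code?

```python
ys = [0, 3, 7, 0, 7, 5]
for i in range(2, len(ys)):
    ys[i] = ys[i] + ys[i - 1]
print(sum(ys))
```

i=2: ys[2] = 7+3 = 10 → [0, 3, 10, 0, 7, 5]
i=3: ys[3] = 0+10 = 10 → [0, 3, 10, 10, 7, 5]
i=4: ys[4] = 7+10 = 17 → [0, 3, 10, 10, 17, 5]
i=5: ys[5] = 5+17 = 22 → [0, 3, 10, 10, 17, 22]
sum = 62

62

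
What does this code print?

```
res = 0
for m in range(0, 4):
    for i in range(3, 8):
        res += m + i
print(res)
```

130

m=0,i=3: res = 0+3 = 3
m=0,i=4: res = 3+4 = 7
m=0,i=5: res = 7+5 = 12
m=0,i=6: res = 12+6 = 18
m=0,i=7: res = 18+7 = 25
m=1,i=3: res = 25+4 = 29
m=1,i=4: res = 29+5 = 34
m=1,i=5: res = 34+6 = 40
m=1,i=6: res = 40+7 = 47
m=1,i=7: res = 47+8 = 55
m=2,i=3: res = 55+5 = 60
m=2,i=4: res = 60+6 = 66
m=2,i=5: res = 66+7 = 73
m=2,i=6: res = 73+8 = 81
m=2,i=7: res = 81+9 = 90
m=3,i=3: res = 90+6 = 96
m=3,i=4: res = 96+7 = 103
m=3,i=5: res = 103+8 = 111
m=3,i=6: res = 111+9 = 120
m=3,i=7: res = 120+10 = 130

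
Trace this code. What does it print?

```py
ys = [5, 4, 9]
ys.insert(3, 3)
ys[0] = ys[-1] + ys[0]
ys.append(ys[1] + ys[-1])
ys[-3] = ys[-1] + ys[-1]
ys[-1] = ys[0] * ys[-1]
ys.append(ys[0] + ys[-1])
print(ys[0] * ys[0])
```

64

insert 3 at 3 → [5, 4, 9, 3]
ys[0] = ys[-1]+ys[0] = 3+5 = 8 → [8, 4, 9, 3]
append ys[1]+ys[-1] = 4+3 = 7 → [8, 4, 9, 3, 7]
ys[-3] = ys[-1]+ys[-1] = 7+7 = 14 → [8, 4, 14, 3, 7]
ys[-1] = ys[0]*ys[-1] = 8*7 = 56 → [8, 4, 14, 3, 56]
append ys[0]+ys[-1] = 8+56 = 64 → [8, 4, 14, 3, 56, 64]
ys[0]*ys[0] = 8*8 = 64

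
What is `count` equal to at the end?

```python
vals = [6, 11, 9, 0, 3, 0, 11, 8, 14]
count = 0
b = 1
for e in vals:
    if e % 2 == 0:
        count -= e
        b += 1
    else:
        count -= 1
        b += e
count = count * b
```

e=6: even, count = 0-6 = -6; b=2
e=11: not even, count = (-6)-1 = -7; b=13
e=9: not even, count = (-7)-1 = -8; b=22
e=0: even, count = (-8)-0 = -8; b=23
e=3: not even, count = (-8)-1 = -9; b=26
e=0: even, count = (-9)-0 = -9; b=27
e=11: not even, count = (-9)-1 = -10; b=38
e=8: even, count = (-10)-8 = -18; b=39
e=14: even, count = (-18)-14 = -32; b=40
count*b = (-32)*40 = -1280

-1280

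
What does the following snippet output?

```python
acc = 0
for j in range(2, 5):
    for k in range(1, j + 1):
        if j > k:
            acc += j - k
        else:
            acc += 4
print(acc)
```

22

j=2,k=1: 2>1, acc = 0+1 = 1
j=2,k=2: not 2>2, acc = 1+4 = 5
j=3,k=1: 3>1, acc = 5+2 = 7
j=3,k=2: 3>2, acc = 7+1 = 8
j=3,k=3: not 3>3, acc = 8+4 = 12
j=4,k=1: 4>1, acc = 12+3 = 15
j=4,k=2: 4>2, acc = 15+2 = 17
j=4,k=3: 4>3, acc = 17+1 = 18
j=4,k=4: not 4>4, acc = 18+4 = 22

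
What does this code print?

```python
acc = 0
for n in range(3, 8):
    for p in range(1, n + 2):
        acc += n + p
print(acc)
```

n=3,p=1: acc = 0+4 = 4
n=3,p=2: acc = 4+5 = 9
n=3,p=3: acc = 9+6 = 15
n=3,p=4: acc = 15+7 = 22
n=4,p=1: acc = 22+5 = 27
n=4,p=2: acc = 27+6 = 33
n=4,p=3: acc = 33+7 = 40
n=4,p=4: acc = 40+8 = 48
n=4,p=5: acc = 48+9 = 57
n=5,p=1: acc = 57+6 = 63
n=5,p=2: acc = 63+7 = 70
n=5,p=3: acc = 70+8 = 78
n=5,p=4: acc = 78+9 = 87
n=5,p=5: acc = 87+10 = 97
n=5,p=6: acc = 97+11 = 108
n=6,p=1: acc = 108+7 = 115
n=6,p=2: acc = 115+8 = 123
n=6,p=3: acc = 123+9 = 132
n=6,p=4: acc = 132+10 = 142
n=6,p=5: acc = 142+11 = 153
n=6,p=6: acc = 153+12 = 165
n=6,p=7: acc = 165+13 = 178
n=7,p=1: acc = 178+8 = 186
n=7,p=2: acc = 186+9 = 195
n=7,p=3: acc = 195+10 = 205
n=7,p=4: acc = 205+11 = 216
n=7,p=5: acc = 216+12 = 228
n=7,p=6: acc = 228+13 = 241
n=7,p=7: acc = 241+14 = 255
n=7,p=8: acc = 255+15 = 270

270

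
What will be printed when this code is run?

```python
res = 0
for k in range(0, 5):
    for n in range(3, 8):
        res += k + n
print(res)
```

k=0,n=3: res = 0+3 = 3
k=0,n=4: res = 3+4 = 7
k=0,n=5: res = 7+5 = 12
k=0,n=6: res = 12+6 = 18
k=0,n=7: res = 18+7 = 25
k=1,n=3: res = 25+4 = 29
k=1,n=4: res = 29+5 = 34
k=1,n=5: res = 34+6 = 40
k=1,n=6: res = 40+7 = 47
k=1,n=7: res = 47+8 = 55
k=2,n=3: res = 55+5 = 60
k=2,n=4: res = 60+6 = 66
k=2,n=5: res = 66+7 = 73
k=2,n=6: res = 73+8 = 81
k=2,n=7: res = 81+9 = 90
k=3,n=3: res = 90+6 = 96
k=3,n=4: res = 96+7 = 103
k=3,n=5: res = 103+8 = 111
k=3,n=6: res = 111+9 = 120
k=3,n=7: res = 120+10 = 130
k=4,n=3: res = 130+7 = 137
k=4,n=4: res = 137+8 = 145
k=4,n=5: res = 145+9 = 154
k=4,n=6: res = 154+10 = 164
k=4,n=7: res = 164+11 = 175

175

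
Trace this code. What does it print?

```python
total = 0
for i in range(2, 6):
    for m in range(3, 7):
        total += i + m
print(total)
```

i=2,m=3: total = 0+5 = 5
i=2,m=4: total = 5+6 = 11
i=2,m=5: total = 11+7 = 18
i=2,m=6: total = 18+8 = 26
i=3,m=3: total = 26+6 = 32
i=3,m=4: total = 32+7 = 39
i=3,m=5: total = 39+8 = 47
i=3,m=6: total = 47+9 = 56
i=4,m=3: total = 56+7 = 63
i=4,m=4: total = 63+8 = 71
i=4,m=5: total = 71+9 = 80
i=4,m=6: total = 80+10 = 90
i=5,m=3: total = 90+8 = 98
i=5,m=4: total = 98+9 = 107
i=5,m=5: total = 107+10 = 117
i=5,m=6: total = 117+11 = 128

128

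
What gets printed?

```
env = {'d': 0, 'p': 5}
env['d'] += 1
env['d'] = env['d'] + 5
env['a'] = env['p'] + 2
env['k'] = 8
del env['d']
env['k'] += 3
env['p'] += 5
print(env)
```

env['d'] = 0+1 = 1 → {'d': 1, 'p': 5}
env['d'] = env['d']+5 = 6 → {'d': 6, 'p': 5}
env['a'] = env['p']+2 = 7 → {'d': 6, 'p': 5, 'a': 7}
env['k'] = 8 → {'d': 6, 'p': 5, 'a': 7, 'k': 8}
del 'd' → {'p': 5, 'a': 7, 'k': 8}
env['k'] = 8+3 = 11 → {'p': 5, 'a': 7, 'k': 11}
env['p'] = 5+5 = 10 → {'p': 10, 'a': 7, 'k': 11}

{'p': 10, 'a': 7, 'k': 11}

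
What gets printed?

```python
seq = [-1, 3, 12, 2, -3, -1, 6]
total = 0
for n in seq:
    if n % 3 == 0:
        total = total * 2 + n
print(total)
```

n=-1: not %3==0
n=3: %3==0, total = 0*2+3 = 3
n=12: %3==0, total = 3*2+12 = 18
n=2: not %3==0
n=-3: %3==0, total = 18*2+(-3) = 33
n=-1: not %3==0
n=6: %3==0, total = 33*2+6 = 72

72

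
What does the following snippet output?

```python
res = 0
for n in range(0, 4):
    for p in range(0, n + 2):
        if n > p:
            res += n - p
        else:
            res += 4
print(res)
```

n=0,p=0: not 0>0, res = 0+4 = 4
n=0,p=1: not 0>1, res = 4+4 = 8
n=1,p=0: 1>0, res = 8+1 = 9
n=1,p=1: not 1>1, res = 9+4 = 13
n=1,p=2: not 1>2, res = 13+4 = 17
n=2,p=0: 2>0, res = 17+2 = 19
n=2,p=1: 2>1, res = 19+1 = 20
n=2,p=2: not 2>2, res = 20+4 = 24
n=2,p=3: not 2>3, res = 24+4 = 28
n=3,p=0: 3>0, res = 28+3 = 31
n=3,p=1: 3>1, res = 31+2 = 33
n=3,p=2: 3>2, res = 33+1 = 34
n=3,p=3: not 3>3, res = 34+4 = 38
n=3,p=4: not 3>4, res = 38+4 = 42

42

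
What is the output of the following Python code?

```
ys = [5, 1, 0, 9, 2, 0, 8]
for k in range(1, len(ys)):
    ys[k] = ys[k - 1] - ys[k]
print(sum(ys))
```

k=1: ys[1] = 5-1 = 4 → [5, 4, 0, 9, 2, 0, 8]
k=2: ys[2] = 4-0 = 4 → [5, 4, 4, 9, 2, 0, 8]
k=3: ys[3] = 4-9 = -5 → [5, 4, 4, -5, 2, 0, 8]
k=4: ys[4] = (-5)-2 = -7 → [5, 4, 4, -5, -7, 0, 8]
k=5: ys[5] = (-7)-0 = -7 → [5, 4, 4, -5, -7, -7, 8]
k=6: ys[6] = (-7)-8 = -15 → [5, 4, 4, -5, -7, -7, -15]
sum = -21

-21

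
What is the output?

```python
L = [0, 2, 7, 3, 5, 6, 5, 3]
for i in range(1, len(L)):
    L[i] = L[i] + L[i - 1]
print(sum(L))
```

i=1: L[1] = 2+0 = 2 → [0, 2, 7, 3, 5, 6, 5, 3]
i=2: L[2] = 7+2 = 9 → [0, 2, 9, 3, 5, 6, 5, 3]
i=3: L[3] = 3+9 = 12 → [0, 2, 9, 12, 5, 6, 5, 3]
i=4: L[4] = 5+12 = 17 → [0, 2, 9, 12, 17, 6, 5, 3]
i=5: L[5] = 6+17 = 23 → [0, 2, 9, 12, 17, 23, 5, 3]
i=6: L[6] = 5+23 = 28 → [0, 2, 9, 12, 17, 23, 28, 3]
i=7: L[7] = 3+28 = 31 → [0, 2, 9, 12, 17, 23, 28, 31]
sum = 122

122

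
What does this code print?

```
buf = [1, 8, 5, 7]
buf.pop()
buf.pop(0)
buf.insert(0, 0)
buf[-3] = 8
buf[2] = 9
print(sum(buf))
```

25

pop() removes 7 → [1, 8, 5]
pop(0) removes 1 → [8, 5]
insert 0 at 0 → [0, 8, 5]
buf[-3] = 8 → [8, 8, 5]
buf[2] = 9 → [8, 8, 9]
sum = 25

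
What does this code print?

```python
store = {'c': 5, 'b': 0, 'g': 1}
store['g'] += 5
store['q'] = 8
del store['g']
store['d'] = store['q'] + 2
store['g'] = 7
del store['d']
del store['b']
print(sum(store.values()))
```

store['g'] = 1+5 = 6 → {'c': 5, 'b': 0, 'g': 6}
store['q'] = 8 → {'c': 5, 'b': 0, 'g': 6, 'q': 8}
del 'g' → {'c': 5, 'b': 0, 'q': 8}
store['d'] = store['q']+2 = 10 → {'c': 5, 'b': 0, 'q': 8, 'd': 10}
store['g'] = 7 → {'c': 5, 'b': 0, 'q': 8, 'd': 10, 'g': 7}
del 'd' → {'c': 5, 'b': 0, 'q': 8, 'g': 7}
del 'b' → {'c': 5, 'q': 8, 'g': 7}
sum of values = 20

20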